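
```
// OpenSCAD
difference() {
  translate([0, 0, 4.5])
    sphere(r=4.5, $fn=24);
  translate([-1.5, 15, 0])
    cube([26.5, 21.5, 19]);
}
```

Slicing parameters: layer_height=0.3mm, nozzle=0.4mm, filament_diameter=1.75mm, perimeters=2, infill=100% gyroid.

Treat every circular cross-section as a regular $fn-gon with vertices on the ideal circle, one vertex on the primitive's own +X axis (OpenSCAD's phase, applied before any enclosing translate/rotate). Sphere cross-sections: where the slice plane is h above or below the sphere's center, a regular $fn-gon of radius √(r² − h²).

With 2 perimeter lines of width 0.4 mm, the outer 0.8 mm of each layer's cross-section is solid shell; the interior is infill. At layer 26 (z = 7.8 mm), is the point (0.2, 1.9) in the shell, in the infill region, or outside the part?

At z = 7.8 mm: the r=4.5 sphere contributes a regular 24-gon of circumradius √(4.5²−3.3²) = 3.059; the 26.5×21.5 cube at (-1.5, 15) contributes its full rectangle; Taking the first minus the rest: starting from the r=4.5 sphere, the 26.5×21.5 cube at (-1.5, 15) misses the remaining region (no effect) — 1 connected region. Overall, the cross-section is a single solid region. The nearest boundary edge runs (0.00, 3.06)→(0.79, 2.96); distance from the point to it = 1.12 mm. The point is inside the cross-section and 1.12 mm from the nearest boundary — more than the 0.8 mm shell width (2 × 0.4), so it's in the infill interior.

infill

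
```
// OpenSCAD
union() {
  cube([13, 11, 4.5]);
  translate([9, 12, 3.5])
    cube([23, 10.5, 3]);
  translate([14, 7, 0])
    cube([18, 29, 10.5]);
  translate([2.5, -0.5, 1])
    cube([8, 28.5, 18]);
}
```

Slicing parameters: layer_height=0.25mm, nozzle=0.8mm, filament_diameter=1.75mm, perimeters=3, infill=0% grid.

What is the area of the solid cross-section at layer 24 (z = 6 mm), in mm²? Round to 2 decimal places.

At z = 6 mm: the cube is absent (z outside [0, 4.5]); the 23×10.5 cube at (9, 12) contributes its full rectangle (area 241.50 mm²); the cube at (14, 7) (footprint 18×29) is included at this height (area 522.00 mm²); the 8×28.5 cube at (2.5, -0.5) contributes its full rectangle (area 228.00 mm²); Combining (union): the regions partially overlap — summed areas 991.50 mm² minus the doubly-counted overlap 204.75 mm² gives 786.75 mm² — area = 786.75 mm². Overall, the cross-section is a single solid region. Net area = 786.75 mm².

786.75 mm²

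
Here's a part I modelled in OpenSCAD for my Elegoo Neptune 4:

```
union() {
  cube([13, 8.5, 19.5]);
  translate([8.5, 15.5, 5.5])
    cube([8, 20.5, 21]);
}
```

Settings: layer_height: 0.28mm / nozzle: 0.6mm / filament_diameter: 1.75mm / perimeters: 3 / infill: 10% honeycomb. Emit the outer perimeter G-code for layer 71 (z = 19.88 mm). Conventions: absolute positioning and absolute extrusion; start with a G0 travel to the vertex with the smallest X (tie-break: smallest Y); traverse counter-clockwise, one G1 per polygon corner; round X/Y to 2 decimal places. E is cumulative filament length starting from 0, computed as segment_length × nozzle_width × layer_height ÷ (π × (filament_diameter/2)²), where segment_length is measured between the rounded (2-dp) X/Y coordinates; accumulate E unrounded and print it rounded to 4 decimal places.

At z = 19.88 mm: the cube does not reach this height (z outside [0, 19.5]); the cube at (8.5, 15.5) is present — its section is the full 8×20.5 rectangle; Combining (union): only the 8×20.5 cube at (8.5, 15.5) is present, so the union is just that shape — 1 connected region. The outline is a single polygon with 4 vertices. Extrusion per mm of travel: 0.6 × 0.28 / (π × 0.875²) = 0.069846. Accumulating E over each segment gives final E = 3.9812.

G0 X8.50 Y15.50 Z19.88
G1 X16.50 Y15.50 E0.5588
G1 X16.50 Y36.00 E1.9906
G1 X8.50 Y36.00 E2.5494
G1 X8.50 Y15.50 E3.9812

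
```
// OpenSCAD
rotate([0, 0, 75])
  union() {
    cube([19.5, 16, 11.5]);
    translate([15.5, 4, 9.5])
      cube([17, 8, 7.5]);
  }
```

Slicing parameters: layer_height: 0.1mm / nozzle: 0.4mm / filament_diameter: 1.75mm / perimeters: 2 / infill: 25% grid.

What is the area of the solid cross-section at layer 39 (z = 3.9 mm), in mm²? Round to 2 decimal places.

312.00 mm²

At z = 3.9 mm: the cube (footprint 19.5×16) is included at this height (area 312.00 mm²); the cube at (15.5, 4) is absent (z outside [9.5, 17]); Taking the union: only the 19.5×16 cube is present, so the union is just that shape — area = 312.00 mm²; (whole slice rotated 75° about Z — lengths, areas and connectivity unchanged). Overall, the cross-section is a single solid region. Net area = 312.00 mm².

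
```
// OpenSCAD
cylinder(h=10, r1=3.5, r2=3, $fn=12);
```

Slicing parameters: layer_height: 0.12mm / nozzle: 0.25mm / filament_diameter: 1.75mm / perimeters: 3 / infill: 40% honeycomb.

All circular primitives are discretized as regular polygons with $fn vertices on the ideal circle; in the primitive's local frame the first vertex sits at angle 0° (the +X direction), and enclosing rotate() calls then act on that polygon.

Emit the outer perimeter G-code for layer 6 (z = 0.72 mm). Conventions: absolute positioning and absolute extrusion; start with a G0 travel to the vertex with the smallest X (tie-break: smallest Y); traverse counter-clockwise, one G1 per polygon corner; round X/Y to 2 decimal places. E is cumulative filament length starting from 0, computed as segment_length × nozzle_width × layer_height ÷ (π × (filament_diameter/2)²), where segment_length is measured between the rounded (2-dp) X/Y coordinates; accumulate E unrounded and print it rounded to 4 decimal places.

G0 X-3.46 Y0.00 Z0.72
G1 X-3.00 Y-1.73 E0.0223
G1 X-1.73 Y-3.00 E0.0447
G1 X0.00 Y-3.46 E0.0671
G1 X1.73 Y-3.00 E0.0894
G1 X3.00 Y-1.73 E0.1118
G1 X3.46 Y0.00 E0.1341
G1 X3.00 Y1.73 E0.1564
G1 X1.73 Y3.00 E0.1788
G1 X0.00 Y3.46 E0.2012
G1 X-1.73 Y3.00 E0.2235
G1 X-3.00 Y1.73 E0.2459
G1 X-3.46 Y0.00 E0.2682

At z = 0.72 mm: the cone: at t=0.072 of its height the radius interpolates to r₁+(r₂−r₁)t = 3.464, giving a regular 12-gon of that circumradius. The outline is a single polygon with 12 vertices. Extrusion per mm of travel: 0.25 × 0.12 / (π × 0.875²) = 0.012473. Accumulating E over each segment gives final E = 0.2682.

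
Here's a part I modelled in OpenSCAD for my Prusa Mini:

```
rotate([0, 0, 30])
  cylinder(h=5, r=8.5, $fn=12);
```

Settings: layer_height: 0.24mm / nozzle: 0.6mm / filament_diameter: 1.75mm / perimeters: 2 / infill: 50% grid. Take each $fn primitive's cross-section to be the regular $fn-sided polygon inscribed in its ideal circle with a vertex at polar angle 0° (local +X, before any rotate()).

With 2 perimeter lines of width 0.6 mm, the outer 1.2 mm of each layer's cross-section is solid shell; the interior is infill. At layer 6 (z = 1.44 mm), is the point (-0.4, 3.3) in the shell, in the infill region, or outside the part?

infill

At z = 1.44 mm: the r=8.5 cylinder contributes a regular 12-gon of circumradius 8.5; (rotated 30° about Z; rotation is an isometry so areas/perimeters/island counts are preserved). Overall, the cross-section is a single solid region. Undo the 30° rotation: the query point maps to (1.304, 3.058) in the un-rotated model frame. The nearest boundary edge runs (4.25, 7.36)→(0.00, 8.50); distance from the point to it = 4.92 mm. The point is inside the cross-section and 4.92 mm from the nearest boundary — more than the 1.2 mm shell width (2 × 0.6), so it's in the infill interior.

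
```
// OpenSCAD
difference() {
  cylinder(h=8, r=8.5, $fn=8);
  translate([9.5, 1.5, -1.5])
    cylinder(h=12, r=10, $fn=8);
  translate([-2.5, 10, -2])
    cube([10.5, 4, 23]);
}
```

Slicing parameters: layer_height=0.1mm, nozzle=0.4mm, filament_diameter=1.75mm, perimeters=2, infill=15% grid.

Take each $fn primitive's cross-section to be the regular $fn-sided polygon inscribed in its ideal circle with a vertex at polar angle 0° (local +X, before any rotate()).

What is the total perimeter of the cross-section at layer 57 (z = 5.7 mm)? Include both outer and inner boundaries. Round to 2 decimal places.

50.21 mm

At z = 5.7 mm: the r=8.5 cylinder gives a regular 8-gon of circumradius 8.5 (constant along its height) (perimeter = 2·8·8.500·sin(180°/8) = 52.04 mm); the cylinder at (9.5, 1.5): section is a regular 8-gon, circumradius r=10 (perimeter = 2·8·10.000·sin(180°/8) = 61.23 mm); the 10.5×4 cube at (-2.5, 10) contributes its full rectangle (perimeter 29.00 mm); Subtracting the remaining from the first: starting from the r=8.5 cylinder, the r=10 cylinder at (9.5, 1.5) partially overlaps it — only the 81.60 mm² overlap (of its 282.84 mm²) is removed, clipping the outline; the 10.5×4 cube at (-2.5, 10) misses the remaining region (no effect) — boundary = 50.21 mm. Overall, the cross-section is a single solid region. Total boundary length (outer) = 50.21 mm.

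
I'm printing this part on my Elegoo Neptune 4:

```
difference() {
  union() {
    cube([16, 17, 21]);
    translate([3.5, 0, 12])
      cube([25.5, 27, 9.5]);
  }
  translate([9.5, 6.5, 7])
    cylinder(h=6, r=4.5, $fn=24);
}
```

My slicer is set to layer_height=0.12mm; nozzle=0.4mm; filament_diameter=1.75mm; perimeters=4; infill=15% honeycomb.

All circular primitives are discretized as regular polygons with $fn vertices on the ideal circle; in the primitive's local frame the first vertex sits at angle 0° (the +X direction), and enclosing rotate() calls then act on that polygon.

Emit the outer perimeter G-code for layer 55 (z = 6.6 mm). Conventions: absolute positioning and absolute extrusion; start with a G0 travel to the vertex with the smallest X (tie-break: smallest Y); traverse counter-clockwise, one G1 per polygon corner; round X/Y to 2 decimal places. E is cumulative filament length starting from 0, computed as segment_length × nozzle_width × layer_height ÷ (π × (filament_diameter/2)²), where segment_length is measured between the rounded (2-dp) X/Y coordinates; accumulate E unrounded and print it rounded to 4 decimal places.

At z = 6.6 mm: the 16×17 cube contributes its full rectangle; the cube at (3.5, 0) is absent (z outside [12, 21.5]); Taking the union: only the 16×17 cube is present, so the union is just that shape — 1 connected region; the cylinder at (9.5, 6.5) is not intersected at this z (z outside [7, 13]); Taking the first minus the rest: none of the subtracted shapes is present at this height, so that combined region is unchanged — 1 connected region. The outline is a single polygon with 4 vertices. Extrusion per mm of travel: 0.4 × 0.12 / (π × 0.875²) = 0.019956. Accumulating E over each segment gives final E = 1.3171.

G0 X0.00 Y0.00 Z6.60
G1 X16.00 Y0.00 E0.3193
G1 X16.00 Y17.00 E0.6586
G1 X0.00 Y17.00 E0.9778
G1 X0.00 Y0.00 E1.3171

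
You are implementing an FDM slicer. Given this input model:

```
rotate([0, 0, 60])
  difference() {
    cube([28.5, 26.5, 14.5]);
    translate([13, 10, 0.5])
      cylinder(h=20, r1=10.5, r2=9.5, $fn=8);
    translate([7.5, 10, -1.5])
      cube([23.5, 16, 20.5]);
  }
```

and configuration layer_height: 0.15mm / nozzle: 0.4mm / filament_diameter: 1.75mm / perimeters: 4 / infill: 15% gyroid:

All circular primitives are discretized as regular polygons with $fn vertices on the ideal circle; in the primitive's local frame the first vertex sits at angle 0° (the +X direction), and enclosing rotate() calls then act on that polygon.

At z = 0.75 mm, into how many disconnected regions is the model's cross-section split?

At z = 0.75 mm: the cube (footprint 28.5×26.5) is included at this height; the cone at (13, 10): at t=0.013 of its height the radius interpolates to r₁+(r₂−r₁)t = 10.488, giving a regular 8-gon of that circumradius; the cube at (7.5, 10) (footprint 23.5×16) is included at this height; Subtracting the remaining from the first: starting from the 28.5×26.5 cube, the cone at (13, 10) partially overlaps it — only the 310.52 mm² overlap (of its 311.09 mm²) is removed, clipping the outline; the 23.5×16 cube at (7.5, 10) partially overlaps it — only the 206.81 mm² overlap (of its 376.00 mm²) is removed, clipping the outline — 2 connected regions; (whole slice rotated 60° about Z — lengths, areas and connectivity unchanged). The result has 2 disconnected regions.

2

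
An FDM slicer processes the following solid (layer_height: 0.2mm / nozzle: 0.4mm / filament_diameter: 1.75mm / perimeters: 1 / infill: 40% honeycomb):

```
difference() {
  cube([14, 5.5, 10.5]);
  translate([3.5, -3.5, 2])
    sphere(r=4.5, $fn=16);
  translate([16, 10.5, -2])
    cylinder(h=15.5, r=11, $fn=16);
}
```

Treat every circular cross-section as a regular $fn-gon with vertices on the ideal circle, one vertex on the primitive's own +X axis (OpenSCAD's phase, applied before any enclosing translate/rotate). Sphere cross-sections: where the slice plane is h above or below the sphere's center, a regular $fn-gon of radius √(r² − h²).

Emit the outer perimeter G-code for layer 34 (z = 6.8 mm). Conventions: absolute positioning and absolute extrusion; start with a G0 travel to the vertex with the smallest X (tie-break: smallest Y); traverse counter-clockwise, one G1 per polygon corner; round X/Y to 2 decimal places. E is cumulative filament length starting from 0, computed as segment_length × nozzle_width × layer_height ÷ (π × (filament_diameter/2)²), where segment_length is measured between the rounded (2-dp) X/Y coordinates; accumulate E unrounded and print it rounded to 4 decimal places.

At z = 6.8 mm: the cube is present — its section is the full 14×5.5 rectangle; the sphere at (3.5, -3.5) does not reach this height (|z−center|=4.800 > r=4.5); the r=11 cylinder at (16, 10.5) gives a regular 16-gon of circumradius 11 (constant along its height); After the difference (first − rest): starting from the 14×5.5 cube, the r=11 cylinder at (16, 10.5) partially overlaps it — only the 28.61 mm² overlap (of its 370.44 mm²) is removed, clipping the outline — 1 connected region. The outline is a single polygon with 6 vertices. Extrusion per mm of travel: 0.4 × 0.2 / (π × 0.875²) = 0.033260. Accumulating E over each segment gives final E = 1.1549.

G0 X0.00 Y0.00 Z6.80
G1 X13.49 Y0.00 E0.4487
G1 X11.79 Y0.34 E0.5063
G1 X8.22 Y2.72 E0.6490
G1 X6.37 Y5.50 E0.7601
G1 X0.00 Y5.50 E0.9720
G1 X0.00 Y0.00 E1.1549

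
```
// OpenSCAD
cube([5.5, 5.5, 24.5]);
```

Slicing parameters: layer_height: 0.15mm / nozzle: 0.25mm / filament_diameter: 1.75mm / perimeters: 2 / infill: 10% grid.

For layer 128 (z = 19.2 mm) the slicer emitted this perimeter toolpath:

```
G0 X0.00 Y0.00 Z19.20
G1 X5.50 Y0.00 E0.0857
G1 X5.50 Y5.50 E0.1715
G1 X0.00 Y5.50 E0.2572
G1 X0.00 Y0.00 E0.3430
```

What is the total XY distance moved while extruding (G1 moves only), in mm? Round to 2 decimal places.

Sum the Euclidean lengths of each G1 segment: total = 22.00 mm.

22.00 mm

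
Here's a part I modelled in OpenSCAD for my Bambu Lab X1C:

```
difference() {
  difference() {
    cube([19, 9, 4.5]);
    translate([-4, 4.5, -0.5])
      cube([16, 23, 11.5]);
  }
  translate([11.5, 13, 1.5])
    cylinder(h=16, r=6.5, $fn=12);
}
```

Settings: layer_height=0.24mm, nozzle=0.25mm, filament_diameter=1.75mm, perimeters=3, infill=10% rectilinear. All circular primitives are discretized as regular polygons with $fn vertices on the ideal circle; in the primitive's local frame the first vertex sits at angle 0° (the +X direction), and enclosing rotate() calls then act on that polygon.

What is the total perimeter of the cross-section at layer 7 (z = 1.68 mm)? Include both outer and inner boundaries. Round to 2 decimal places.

54.41 mm

At z = 1.68 mm: the 19×9 cube contributes its full rectangle (perimeter 56.00 mm); the 16×23 cube at (-4, 4.5) contributes its full rectangle (perimeter 78.00 mm); Taking the first minus the rest: starting from the 19×9 cube, the 16×23 cube at (-4, 4.5) partially overlaps it — only the 54.00 mm² overlap (of its 368.00 mm²) is removed, clipping the outline — boundary = 56.00 mm; the r=6.5 cylinder at (11.5, 13) gives a regular 12-gon of circumradius 6.5 (constant along its height) (perimeter = 2·12·6.500·sin(180°/12) = 40.38 mm); After the difference (first − rest): starting from the result so far, the r=6.5 cylinder at (11.5, 13) partially overlaps it — only the 6.82 mm² overlap (of its 126.75 mm²) is removed, clipping the outline — boundary = 54.41 mm. Overall, the cross-section is a single solid region. Total boundary length (outer) = 54.41 mm.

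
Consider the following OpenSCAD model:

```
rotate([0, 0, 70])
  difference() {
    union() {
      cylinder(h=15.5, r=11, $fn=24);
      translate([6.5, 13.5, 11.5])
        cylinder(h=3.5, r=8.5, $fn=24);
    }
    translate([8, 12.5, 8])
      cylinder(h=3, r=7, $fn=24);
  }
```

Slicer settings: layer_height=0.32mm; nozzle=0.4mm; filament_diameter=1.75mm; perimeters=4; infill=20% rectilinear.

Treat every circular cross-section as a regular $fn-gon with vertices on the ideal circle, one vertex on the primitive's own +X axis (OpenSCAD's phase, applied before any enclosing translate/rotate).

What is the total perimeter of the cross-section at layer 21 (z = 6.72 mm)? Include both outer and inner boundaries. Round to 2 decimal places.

At z = 6.72 mm: the cylinder: section is a regular 24-gon, circumradius r=11 (perimeter = 2·24·11.000·sin(180°/24) = 68.92 mm); the cylinder at (6.5, 13.5) does not reach this height (z outside [11.5, 15]); Merging all regions: only the r=11 cylinder is present, so the union is just that shape — boundary = 68.92 mm; the cylinder at (8, 12.5) is absent (z outside [8, 11]); Taking the first minus the rest: none of the subtracted shapes is present at this height, so the result so far is unchanged — boundary = 68.92 mm; (rotated 70° about Z; rotation is an isometry so areas/perimeters/island counts are preserved). Overall, the cross-section is a single solid region. Total boundary length (outer) = 68.92 mm.

68.92 mm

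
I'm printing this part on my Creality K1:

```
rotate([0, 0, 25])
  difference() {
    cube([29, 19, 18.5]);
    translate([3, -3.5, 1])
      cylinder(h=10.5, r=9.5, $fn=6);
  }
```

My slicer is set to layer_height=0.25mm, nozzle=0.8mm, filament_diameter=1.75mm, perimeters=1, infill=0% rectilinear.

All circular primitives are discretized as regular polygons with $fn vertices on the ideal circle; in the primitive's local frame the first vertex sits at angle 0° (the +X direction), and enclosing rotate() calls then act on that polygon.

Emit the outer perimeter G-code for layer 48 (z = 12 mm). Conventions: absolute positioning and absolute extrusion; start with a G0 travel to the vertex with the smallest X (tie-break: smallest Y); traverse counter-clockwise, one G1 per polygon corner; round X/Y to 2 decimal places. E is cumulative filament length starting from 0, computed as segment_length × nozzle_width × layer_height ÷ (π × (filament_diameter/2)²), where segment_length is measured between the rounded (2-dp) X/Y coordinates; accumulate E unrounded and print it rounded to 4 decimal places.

At z = 12 mm: the cube is present — its section is the full 29×19 rectangle; the cylinder at (3, -3.5) is not intersected at this z (z outside [1, 11.5]); Subtracting the remaining from the first: none of the subtracted shapes is present at this height, so the 29×19 cube is unchanged — 1 connected region; (rotated 25° about Z; rotation is an isometry so areas/perimeters/island counts are preserved). The outline is a single polygon with 4 vertices. Extrusion per mm of travel: 0.8 × 0.25 / (π × 0.875²) = 0.083150. Accumulating E over each segment gives final E = 7.9823.

G0 X-8.03 Y17.22 Z12.00
G1 X0.00 Y0.00 E1.5799
G1 X26.28 Y12.26 E3.9912
G1 X18.25 Y29.48 E5.5710
G1 X-8.03 Y17.22 E7.9823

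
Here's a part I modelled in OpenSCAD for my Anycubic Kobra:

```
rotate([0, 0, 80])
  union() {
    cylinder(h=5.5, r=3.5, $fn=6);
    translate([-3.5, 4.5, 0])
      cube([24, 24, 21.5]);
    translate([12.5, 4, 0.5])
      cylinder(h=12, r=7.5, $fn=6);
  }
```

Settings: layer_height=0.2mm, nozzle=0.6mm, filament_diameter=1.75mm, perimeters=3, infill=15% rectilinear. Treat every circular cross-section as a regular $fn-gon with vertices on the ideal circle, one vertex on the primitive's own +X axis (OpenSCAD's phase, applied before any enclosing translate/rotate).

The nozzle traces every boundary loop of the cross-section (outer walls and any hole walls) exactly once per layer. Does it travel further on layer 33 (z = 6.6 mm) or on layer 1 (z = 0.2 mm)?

Layer 33 (z = 6.6): the cylinder does not reach this height (z outside [0, 5.5]); the 24×24 cube at (-3.5, 4.5) contributes its full rectangle (perimeter 96.00 mm); the r=7.5 cylinder at (12.5, 4) contributes a regular 6-gon of circumradius 7.5 (perimeter = 2·6·7.500·sin(180°/6) = 45.00 mm); Merging all regions: the regions partially overlap (shared area 65.72 mm²), so the edge portions inside another operand are dropped and the merged outline is re-measured after clipping — boundary = 105.23 mm; (whole slice rotated 80° about Z — lengths, areas and connectivity unchanged). So its perimeter = 105.23 mm. Layer 1 (z = 0.2): the cylinder: section is a regular 6-gon, circumradius r=3.5 (perimeter = 2·6·3.500·sin(180°/6) = 21.00 mm); the cube at (-3.5, 4.5) is present — its section is the full 24×24 rectangle (perimeter 96.00 mm); the cylinder at (12.5, 4) is absent (z outside [0.5, 12.5]); Combining (union): the 2 present regions are separate (no shared area or edge), so areas and boundary lengths simply add and each stays a separate island — boundary = 117.00 mm; (rotated 80° about Z; rotation is an isometry so areas/perimeters/island counts are preserved). So its perimeter = 117.00 mm. Layer 1 is larger (117.00 vs 105.23 mm).

layer 1 (z = 0.2 mm)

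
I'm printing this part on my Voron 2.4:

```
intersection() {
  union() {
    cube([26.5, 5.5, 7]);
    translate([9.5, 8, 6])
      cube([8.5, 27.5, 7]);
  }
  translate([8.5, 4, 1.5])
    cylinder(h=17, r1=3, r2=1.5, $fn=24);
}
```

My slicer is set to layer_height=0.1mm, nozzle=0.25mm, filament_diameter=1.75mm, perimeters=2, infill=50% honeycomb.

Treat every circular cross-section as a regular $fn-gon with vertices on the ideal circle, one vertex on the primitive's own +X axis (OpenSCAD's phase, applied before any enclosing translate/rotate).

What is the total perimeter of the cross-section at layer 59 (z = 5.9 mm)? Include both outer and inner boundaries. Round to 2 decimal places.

At z = 5.9 mm: the 26.5×5.5 cube contributes its full rectangle (perimeter 64.00 mm); the cube at (9.5, 8) is not intersected at this z (z outside [6, 13]); Combining (union): only the 26.5×5.5 cube is present, so the union is just that shape — boundary = 64.00 mm; the cone at (8.5, 4) (r1=3→r2=1.5) has section circumradius 2.612 here — a regular 24-gon (perimeter = 2·24·2.612·sin(180°/24) = 16.36 mm); Keeping only the common overlap: the cone at (8.5, 4) partially overlaps the result so far; clipping to the common part keeps 17.93 mm² — boundary = 15.62 mm. Overall, the cross-section is a single solid region. Total boundary length (outer) = 15.62 mm.

15.62 mm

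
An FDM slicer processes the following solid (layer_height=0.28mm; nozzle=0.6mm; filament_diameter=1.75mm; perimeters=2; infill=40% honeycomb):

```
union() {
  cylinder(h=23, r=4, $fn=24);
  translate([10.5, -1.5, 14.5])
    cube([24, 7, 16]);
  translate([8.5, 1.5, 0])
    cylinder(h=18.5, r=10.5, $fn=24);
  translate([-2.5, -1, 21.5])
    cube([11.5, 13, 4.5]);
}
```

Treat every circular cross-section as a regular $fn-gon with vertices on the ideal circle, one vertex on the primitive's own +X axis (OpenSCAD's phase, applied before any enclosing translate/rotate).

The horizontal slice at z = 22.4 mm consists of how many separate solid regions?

2

At z = 22.4 mm: the r=4 cylinder gives a regular 24-gon of circumradius 4 (constant along its height); the cube at (10.5, -1.5) (footprint 24×7) is included at this height; the cylinder at (8.5, 1.5) is not intersected at this z (z outside [0, 18.5]); the cube at (-2.5, -1) (footprint 11.5×13) is included at this height; Combining (union): the regions partially overlap (shared area 28.10 mm²), so overlapping operands fuse into one piece — 2 connected regions. The result has 2 disconnected regions.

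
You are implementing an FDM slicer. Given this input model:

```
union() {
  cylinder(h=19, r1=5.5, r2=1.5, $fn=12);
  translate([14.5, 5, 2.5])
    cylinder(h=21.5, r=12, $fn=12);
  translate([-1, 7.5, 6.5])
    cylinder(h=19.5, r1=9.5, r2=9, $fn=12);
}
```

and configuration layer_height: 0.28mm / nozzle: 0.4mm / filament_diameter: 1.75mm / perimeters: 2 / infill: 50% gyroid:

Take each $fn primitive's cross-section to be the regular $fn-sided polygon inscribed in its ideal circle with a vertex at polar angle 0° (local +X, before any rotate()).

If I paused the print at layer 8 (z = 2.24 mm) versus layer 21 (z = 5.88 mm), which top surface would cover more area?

Layer 8 (z = 2.24): the cone contributes a regular 12-gon of circumradius 5.028 (interpolated between r1=5.5 and r2=1.5 at t=0.118) (area = (12/2)·5.028²·sin(360°/12) = 75.86 mm²); the cylinder at (14.5, 5) is not intersected at this z (z outside [2.5, 24]); the cone at (-1, 7.5) is not intersected at this z (z outside [6.5, 26]); Merging all regions: only the cone is present, so the union is just that shape — area = 75.86 mm². So its area = 75.86 mm². Layer 21 (z = 5.88): the cone (r1=5.5→r2=1.5) has section circumradius 4.262 here — a regular 12-gon (area = (12/2)·4.262²·sin(360°/12) = 54.50 mm²); the r=12 cylinder at (14.5, 5) contributes a regular 12-gon of circumradius 12 (area = (12/2)·12.000²·sin(360°/12) = 432.00 mm²); the cone at (-1, 7.5) is absent (z outside [6.5, 26]); Combining (union): the regions partially overlap — summed areas 486.50 mm² minus the doubly-counted overlap 1.19 mm² gives 485.31 mm² — area = 485.31 mm². So its area = 485.31 mm². Layer 21 is larger (485.31 vs 75.86 mm²).

layer 21 (z = 5.88 mm)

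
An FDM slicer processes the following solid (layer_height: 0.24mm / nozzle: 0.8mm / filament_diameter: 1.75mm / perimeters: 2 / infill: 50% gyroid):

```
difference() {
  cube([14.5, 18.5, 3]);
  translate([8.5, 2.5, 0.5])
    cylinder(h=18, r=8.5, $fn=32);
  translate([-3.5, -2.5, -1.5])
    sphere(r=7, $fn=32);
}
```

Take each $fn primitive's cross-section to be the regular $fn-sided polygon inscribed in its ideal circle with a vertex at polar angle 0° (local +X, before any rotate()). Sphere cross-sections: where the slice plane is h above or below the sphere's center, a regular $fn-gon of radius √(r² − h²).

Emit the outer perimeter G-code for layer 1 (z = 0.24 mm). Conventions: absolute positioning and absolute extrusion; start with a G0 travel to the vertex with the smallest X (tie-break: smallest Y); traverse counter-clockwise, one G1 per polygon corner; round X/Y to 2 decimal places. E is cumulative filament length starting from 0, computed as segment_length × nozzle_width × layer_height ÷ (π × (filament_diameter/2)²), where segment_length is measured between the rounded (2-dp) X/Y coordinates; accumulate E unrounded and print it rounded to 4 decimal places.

G0 X0.00 Y3.28 Z0.24
G1 X0.27 Y3.14 E0.0243
G1 X1.29 Y2.29 E0.1303
G1 X2.14 Y1.27 E0.2362
G1 X2.76 Y0.09 E0.3427
G1 X2.79 Y0.00 E0.3502
G1 X14.50 Y0.00 E1.2850
G1 X14.50 Y18.50 E2.7617
G1 X0.00 Y18.50 E3.9192
G1 X0.00 Y3.28 E5.1341

At z = 0.24 mm: the 14.5×18.5 cube contributes its full rectangle; the cylinder at (8.5, 2.5) is absent (z outside [0.5, 18.5]); the sphere at (-3.5, -2.5): section is a regular 32-gon, circumradius = √(r²−h²) = √(7²−1.74²) = 6.780; Subtracting the remaining from the first: starting from the 14.5×18.5 cube, the r=7 sphere at (-3.5, -2.5) partially overlaps it — only the 5.58 mm² overlap (of its 143.50 mm²) is removed, clipping the outline — 1 connected region. The outline is a single polygon with 9 vertices. Extrusion per mm of travel: 0.8 × 0.24 / (π × 0.875²) = 0.079824. Accumulating E over each segment gives final E = 5.1341.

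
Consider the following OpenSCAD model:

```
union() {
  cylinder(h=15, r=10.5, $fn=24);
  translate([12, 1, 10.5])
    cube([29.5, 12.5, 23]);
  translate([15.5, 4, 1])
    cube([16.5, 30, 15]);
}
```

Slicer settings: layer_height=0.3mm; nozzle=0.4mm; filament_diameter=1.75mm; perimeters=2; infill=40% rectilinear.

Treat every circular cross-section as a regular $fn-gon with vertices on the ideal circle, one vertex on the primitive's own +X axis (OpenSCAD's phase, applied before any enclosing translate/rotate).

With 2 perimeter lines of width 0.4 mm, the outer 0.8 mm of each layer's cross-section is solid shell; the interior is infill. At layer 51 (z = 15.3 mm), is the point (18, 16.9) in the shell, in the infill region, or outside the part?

At z = 15.3 mm: the cylinder is absent (z outside [0, 15]); the cube at (12, 1) is present — its section is the full 29.5×12.5 rectangle; the cube at (15.5, 4) (footprint 16.5×30) is included at this height; Taking the union: the regions partially overlap (shared area 156.75 mm²), so overlapping operands fuse into one piece — 1 connected region. Overall, the cross-section is a single solid region. The nearest boundary edge runs (15.50, 13.50)→(15.50, 34.00); distance from the point to it = 2.50 mm. The point is inside the cross-section and 2.50 mm from the nearest boundary — more than the 0.8 mm shell width (2 × 0.4), so it's in the infill interior.

infill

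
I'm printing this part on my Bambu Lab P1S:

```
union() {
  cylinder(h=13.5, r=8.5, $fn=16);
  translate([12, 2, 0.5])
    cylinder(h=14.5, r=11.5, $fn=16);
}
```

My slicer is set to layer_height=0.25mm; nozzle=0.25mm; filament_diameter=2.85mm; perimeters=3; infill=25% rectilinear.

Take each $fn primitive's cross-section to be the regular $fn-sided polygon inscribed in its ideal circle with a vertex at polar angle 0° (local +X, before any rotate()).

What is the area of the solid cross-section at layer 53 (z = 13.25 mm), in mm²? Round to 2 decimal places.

At z = 13.25 mm: the r=8.5 cylinder contributes a regular 16-gon of circumradius 8.5 (area = (16/2)·8.500²·sin(360°/16) = 221.19 mm²); the cylinder at (12, 2): section is a regular 16-gon, circumradius r=11.5 (area = (16/2)·11.500²·sin(360°/16) = 404.88 mm²); Taking the union: the regions partially overlap — summed areas 626.07 mm² minus the doubly-counted overlap 80.65 mm² gives 545.42 mm² — area = 545.42 mm². Overall, the cross-section is a single solid region. Net area = 545.42 mm².

545.42 mm²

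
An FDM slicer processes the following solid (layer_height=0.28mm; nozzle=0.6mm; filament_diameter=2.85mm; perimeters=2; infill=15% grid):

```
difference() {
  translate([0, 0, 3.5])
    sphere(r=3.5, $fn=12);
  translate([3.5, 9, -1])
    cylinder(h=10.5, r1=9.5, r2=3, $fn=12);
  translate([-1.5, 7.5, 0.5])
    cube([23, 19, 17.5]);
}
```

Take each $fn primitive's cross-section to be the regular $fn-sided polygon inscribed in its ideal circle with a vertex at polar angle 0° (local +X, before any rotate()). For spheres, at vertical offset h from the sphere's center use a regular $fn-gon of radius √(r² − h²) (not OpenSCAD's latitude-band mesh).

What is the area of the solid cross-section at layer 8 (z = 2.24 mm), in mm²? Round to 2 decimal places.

At z = 2.24 mm: the r=3.5 sphere slices to a regular 12-gon of circumradius 3.265 (√(r²−h²) with h=1.26 from center) (area = (12/2)·3.265²·sin(360°/12) = 31.99 mm²); the cone at (3.5, 9): at t=0.309 of its height the radius interpolates to r₁+(r₂−r₁)t = 7.494, giving a regular 12-gon of that circumradius (area = (12/2)·7.494²·sin(360°/12) = 168.49 mm²); the cube at (-1.5, 7.5) is present — its section is the full 23×19 rectangle (area 437.00 mm²); Taking the first minus the rest: starting from the r=3.5 sphere (31.99 mm²), the cone at (3.5, 9) partially overlaps it — only the 2.18 mm² overlap (of its 168.49 mm²) is removed, clipping the outline; the 23×19 cube at (-1.5, 7.5) misses the remaining region (no effect) — area = 29.81 mm². Overall, the cross-section is a single solid region. Net area = 29.81 mm².

29.81 mm²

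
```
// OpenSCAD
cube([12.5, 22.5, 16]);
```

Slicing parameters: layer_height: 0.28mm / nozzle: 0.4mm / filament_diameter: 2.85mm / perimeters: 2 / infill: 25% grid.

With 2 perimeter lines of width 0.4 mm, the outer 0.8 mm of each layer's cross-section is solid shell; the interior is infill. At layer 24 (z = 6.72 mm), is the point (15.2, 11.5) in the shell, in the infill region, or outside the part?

outside

At z = 6.72 mm: the cube is present — its section is the full 12.5×22.5 rectangle. Overall, the cross-section is a single solid region. The nearest boundary edge runs (12.50, 0.00)→(12.50, 22.50); distance from the point to it = 2.70 mm. The point is not inside any of the regions above, so it lies outside the cross-section (2.70 mm from the nearest boundary).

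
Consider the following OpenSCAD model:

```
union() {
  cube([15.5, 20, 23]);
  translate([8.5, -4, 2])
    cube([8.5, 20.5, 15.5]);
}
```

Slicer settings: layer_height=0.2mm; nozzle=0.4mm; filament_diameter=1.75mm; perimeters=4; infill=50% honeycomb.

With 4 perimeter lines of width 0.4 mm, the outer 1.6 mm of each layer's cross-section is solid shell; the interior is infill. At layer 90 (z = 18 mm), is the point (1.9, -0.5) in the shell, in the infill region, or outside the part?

outside

At z = 18 mm: the 15.5×20 cube contributes its full rectangle; the cube at (8.5, -4) is absent (z outside [2, 17.5]); Taking the union: only the 15.5×20 cube is present, so the union is just that shape — 1 connected region. Overall, the cross-section is a single solid region. The nearest boundary edge runs (0.00, 0.00)→(15.50, 0.00); distance from the point to it = 0.50 mm. The point is not inside any of the regions above, so it lies outside the cross-section (0.50 mm from the nearest boundary).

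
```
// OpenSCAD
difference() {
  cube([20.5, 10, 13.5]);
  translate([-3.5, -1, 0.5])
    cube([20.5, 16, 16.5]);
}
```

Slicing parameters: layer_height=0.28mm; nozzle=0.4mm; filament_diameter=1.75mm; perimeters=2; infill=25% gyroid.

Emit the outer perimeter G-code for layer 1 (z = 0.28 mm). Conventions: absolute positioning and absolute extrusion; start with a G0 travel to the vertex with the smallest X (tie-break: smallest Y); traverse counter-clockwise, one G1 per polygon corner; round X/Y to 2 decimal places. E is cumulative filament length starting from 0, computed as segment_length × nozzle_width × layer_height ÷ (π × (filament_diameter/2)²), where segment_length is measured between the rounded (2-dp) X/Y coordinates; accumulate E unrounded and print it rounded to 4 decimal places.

At z = 0.28 mm: the cube (footprint 20.5×10) is included at this height; the cube at (-3.5, -1) does not reach this height (z outside [0.5, 17]); Taking the first minus the rest: none of the subtracted shapes is present at this height, so the 20.5×10 cube is unchanged — 1 connected region. The outline is a single polygon with 4 vertices. Extrusion per mm of travel: 0.4 × 0.28 / (π × 0.875²) = 0.046564. Accumulating E over each segment gives final E = 2.8404.

G0 X0.00 Y0.00 Z0.28
G1 X20.50 Y0.00 E0.9546
G1 X20.50 Y10.00 E1.4202
G1 X0.00 Y10.00 E2.3748
G1 X0.00 Y0.00 E2.8404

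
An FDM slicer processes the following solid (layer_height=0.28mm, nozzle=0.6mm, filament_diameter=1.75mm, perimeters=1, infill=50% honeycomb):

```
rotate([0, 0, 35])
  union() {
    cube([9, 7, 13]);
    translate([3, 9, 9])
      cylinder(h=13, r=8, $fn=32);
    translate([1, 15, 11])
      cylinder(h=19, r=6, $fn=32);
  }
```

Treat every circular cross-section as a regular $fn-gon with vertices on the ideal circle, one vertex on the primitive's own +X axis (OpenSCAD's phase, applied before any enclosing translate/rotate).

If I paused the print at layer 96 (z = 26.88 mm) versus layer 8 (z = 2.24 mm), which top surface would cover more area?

Layer 96 (z = 26.88): the cube is not intersected at this z (z outside [0, 13]); the cylinder at (3, 9) is not intersected at this z (z outside [9, 22]); the r=6 cylinder at (1, 15) contributes a regular 32-gon of circumradius 6 (area = (32/2)·6.000²·sin(360°/32) = 112.37 mm²); Merging all regions: only the r=6 cylinder at (1, 15) is present, so the union is just that shape — area = 112.37 mm²; (rotated 35° about Z; rotation is an isometry so areas/perimeters/island counts are preserved). So its area = 112.37 mm². Layer 8 (z = 2.24): the cube is present — its section is the full 9×7 rectangle (area 63.00 mm²); the cylinder at (3, 9) is absent (z outside [9, 22]); the cylinder at (1, 15) is absent (z outside [11, 30]); Combining (union): only the 9×7 cube is present, so the union is just that shape — area = 63.00 mm²; (whole slice rotated 35° about Z — lengths, areas and connectivity unchanged). So its area = 63.00 mm². Layer 96 is larger (112.37 vs 63.00 mm²).

layer 96 (z = 26.88 mm)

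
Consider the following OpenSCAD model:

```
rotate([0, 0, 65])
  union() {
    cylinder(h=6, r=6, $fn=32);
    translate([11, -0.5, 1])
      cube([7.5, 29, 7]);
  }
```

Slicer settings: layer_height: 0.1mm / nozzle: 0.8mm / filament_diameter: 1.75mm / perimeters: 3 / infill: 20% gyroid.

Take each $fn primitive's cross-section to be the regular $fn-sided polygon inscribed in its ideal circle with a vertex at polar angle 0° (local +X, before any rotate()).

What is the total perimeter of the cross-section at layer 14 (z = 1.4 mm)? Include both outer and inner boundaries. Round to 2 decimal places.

At z = 1.4 mm: the r=6 cylinder contributes a regular 32-gon of circumradius 6 (perimeter = 2·32·6.000·sin(180°/32) = 37.64 mm); the cube at (11, -0.5) (footprint 7.5×29) is included at this height (perimeter 73.00 mm); Combining (union): the 2 present regions are separate (no shared area or edge), so areas and boundary lengths simply add and each stays a separate island — boundary = 110.64 mm; (whole slice rotated 65° about Z — lengths, areas and connectivity unchanged). Overall, the cross-section has 2 separate islands. Total boundary length (outer) = 110.64 mm.

110.64 mm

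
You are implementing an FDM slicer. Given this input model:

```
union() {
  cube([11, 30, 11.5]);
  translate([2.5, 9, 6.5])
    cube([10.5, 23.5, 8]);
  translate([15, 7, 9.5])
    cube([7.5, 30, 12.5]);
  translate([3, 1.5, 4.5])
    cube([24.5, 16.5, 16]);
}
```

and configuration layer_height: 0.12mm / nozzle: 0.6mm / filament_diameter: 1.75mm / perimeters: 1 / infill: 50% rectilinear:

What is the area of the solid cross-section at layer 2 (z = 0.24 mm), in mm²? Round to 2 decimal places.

330.00 mm²

At z = 0.24 mm: the cube (footprint 11×30) is included at this height (area 330.00 mm²); the cube at (2.5, 9) is absent (z outside [6.5, 14.5]); the cube at (15, 7) is not intersected at this z (z outside [9.5, 22]); the cube at (3, 1.5) does not reach this height (z outside [4.5, 20.5]); Combining (union): only the 11×30 cube is present, so the union is just that shape — area = 330.00 mm². Overall, the cross-section is a single solid region. Net area = 330.00 mm².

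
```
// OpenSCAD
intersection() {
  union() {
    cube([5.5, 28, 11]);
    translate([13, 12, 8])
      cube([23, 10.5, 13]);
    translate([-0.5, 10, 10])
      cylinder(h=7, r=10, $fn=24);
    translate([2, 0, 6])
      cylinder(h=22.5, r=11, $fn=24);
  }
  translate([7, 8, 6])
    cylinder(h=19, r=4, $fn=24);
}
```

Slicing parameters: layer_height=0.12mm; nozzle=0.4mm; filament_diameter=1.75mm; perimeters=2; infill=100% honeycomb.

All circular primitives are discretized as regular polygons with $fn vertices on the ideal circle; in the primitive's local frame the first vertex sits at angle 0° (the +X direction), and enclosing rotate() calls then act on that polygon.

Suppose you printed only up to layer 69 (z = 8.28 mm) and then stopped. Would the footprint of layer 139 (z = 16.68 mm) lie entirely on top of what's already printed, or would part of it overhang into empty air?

part overhangs

Compare the two slices. At z = 8.28: the cube is present — its section is the full 5.5×28 rectangle (area 154.00 mm²); the cube at (13, 12) (footprint 23×10.5) is included at this height (area 241.50 mm²); the cylinder at (-0.5, 10) is absent (z outside [10, 17]); the r=11 cylinder at (2, 0) gives a regular 24-gon of circumradius 11 (constant along its height) (area = (24/2)·11.000²·sin(360°/24) = 375.81 mm²); Combining (union): the regions partially overlap — summed areas 771.31 mm² minus the doubly-counted overlap 59.37 mm² gives 711.94 mm² — area = 711.94 mm²; the r=4 cylinder at (7, 8) gives a regular 24-gon of circumradius 4 (constant along its height) (area = (24/2)·4.000²·sin(360°/24) = 49.69 mm²); After intersecting: the r=4 cylinder at (7, 8) partially overlaps the result so far; clipping to the common part keeps 35.78 mm² — area = 35.78 mm². At z = 16.68: the cube does not reach this height (z outside [0, 11]); the cube at (13, 12) (footprint 23×10.5) is included at this height (area 241.50 mm²); the r=10 cylinder at (-0.5, 10) gives a regular 24-gon of circumradius 10 (constant along its height) (area = (24/2)·10.000²·sin(360°/24) = 310.58 mm²); the r=11 cylinder at (2, 0) contributes a regular 24-gon of circumradius 11 (area = (24/2)·11.000²·sin(360°/24) = 375.81 mm²); Combining (union): the regions partially overlap — summed areas 927.89 mm² minus the doubly-counted overlap 135.92 mm² gives 791.97 mm² — area = 791.97 mm²; the r=4 cylinder at (7, 8) gives a regular 24-gon of circumradius 4 (constant along its height) (area = (24/2)·4.000²·sin(360°/24) = 49.69 mm²); After intersecting: the r=4 cylinder at (7, 8) partially overlaps that combined region; clipping to the common part keeps 45.12 mm² — area = 45.12 mm². Checking containment: at z = 16.68 the cross-section extends beyond the z = 8.28 cross-section by about 9.34 mm².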